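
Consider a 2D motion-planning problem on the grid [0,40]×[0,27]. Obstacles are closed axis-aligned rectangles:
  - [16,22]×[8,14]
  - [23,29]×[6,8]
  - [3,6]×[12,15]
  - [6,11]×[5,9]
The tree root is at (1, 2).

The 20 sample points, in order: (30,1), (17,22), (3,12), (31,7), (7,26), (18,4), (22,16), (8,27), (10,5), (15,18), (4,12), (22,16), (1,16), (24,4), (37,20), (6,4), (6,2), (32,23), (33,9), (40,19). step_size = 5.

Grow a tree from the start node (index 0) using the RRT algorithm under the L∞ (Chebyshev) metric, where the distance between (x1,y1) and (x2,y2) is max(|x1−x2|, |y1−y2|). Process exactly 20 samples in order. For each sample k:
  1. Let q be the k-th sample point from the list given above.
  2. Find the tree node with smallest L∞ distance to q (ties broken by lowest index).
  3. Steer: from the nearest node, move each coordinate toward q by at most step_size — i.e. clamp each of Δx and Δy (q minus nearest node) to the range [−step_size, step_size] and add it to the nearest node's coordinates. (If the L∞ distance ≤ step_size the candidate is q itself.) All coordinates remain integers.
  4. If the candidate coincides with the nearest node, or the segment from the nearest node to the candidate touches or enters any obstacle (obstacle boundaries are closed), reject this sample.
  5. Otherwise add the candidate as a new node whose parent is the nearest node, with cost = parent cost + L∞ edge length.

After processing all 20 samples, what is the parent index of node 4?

Parent of node 4: 3

1. q=(30,1) nearest=0 d=29 new=(6,1) → add node 1 parent=0 cost=5
2. q=(17,22) nearest=0 d=20 new=(6,7) → blocked by [6,11]×[5,9], reject
3. q=(3,12) nearest=0 d=10 new=(3,7) → add node 2 parent=0 cost=5
4. q=(31,7) nearest=1 d=25 new=(11,6) → blocked by [6,11]×[5,9], reject
5. q=(7,26) nearest=2 d=19 new=(7,12) → add node 3 parent=2 cost=10
6. q=(18,4) nearest=3 d=11 new=(12,7) → blocked by [6,11]×[5,9], reject
7. q=(22,16) nearest=3 d=15 new=(12,16) → add node 4 parent=3 cost=15
8. q=(8,27) nearest=4 d=11 new=(8,21) → add node 5 parent=4 cost=20
9. q=(10,5) nearest=1 d=4 new=(10,5) → blocked by [6,11]×[5,9], reject
10. q=(15,18) nearest=4 d=3 new=(15,18) → add node 6 parent=4 cost=18
11. q=(4,12) nearest=3 d=3 new=(4,12) → blocked by [3,6]×[12,15], reject
12. q=(22,16) nearest=6 d=7 new=(20,16) → add node 7 parent=6 cost=23
13. q=(1,16) nearest=3 d=6 new=(2,16) → blocked by [3,6]×[12,15], reject
14. q=(24,4) nearest=4 d=12 new=(17,11) → blocked by [16,22]×[8,14], reject
15. q=(37,20) nearest=7 d=17 new=(25,20) → add node 8 parent=7 cost=28
16. q=(6,4) nearest=1 d=3 new=(6,4) → add node 9 parent=1 cost=8
17. q=(6,2) nearest=1 d=1 new=(6,2) → add node 10 parent=1 cost=6
18. q=(32,23) nearest=8 d=7 new=(30,23) → add node 11 parent=8 cost=33
19. q=(33,9) nearest=8 d=11 new=(30,15) → add node 12 parent=8 cost=33
20. q=(40,19) nearest=11 d=10 new=(35,19) → add node 13 parent=11 cost=38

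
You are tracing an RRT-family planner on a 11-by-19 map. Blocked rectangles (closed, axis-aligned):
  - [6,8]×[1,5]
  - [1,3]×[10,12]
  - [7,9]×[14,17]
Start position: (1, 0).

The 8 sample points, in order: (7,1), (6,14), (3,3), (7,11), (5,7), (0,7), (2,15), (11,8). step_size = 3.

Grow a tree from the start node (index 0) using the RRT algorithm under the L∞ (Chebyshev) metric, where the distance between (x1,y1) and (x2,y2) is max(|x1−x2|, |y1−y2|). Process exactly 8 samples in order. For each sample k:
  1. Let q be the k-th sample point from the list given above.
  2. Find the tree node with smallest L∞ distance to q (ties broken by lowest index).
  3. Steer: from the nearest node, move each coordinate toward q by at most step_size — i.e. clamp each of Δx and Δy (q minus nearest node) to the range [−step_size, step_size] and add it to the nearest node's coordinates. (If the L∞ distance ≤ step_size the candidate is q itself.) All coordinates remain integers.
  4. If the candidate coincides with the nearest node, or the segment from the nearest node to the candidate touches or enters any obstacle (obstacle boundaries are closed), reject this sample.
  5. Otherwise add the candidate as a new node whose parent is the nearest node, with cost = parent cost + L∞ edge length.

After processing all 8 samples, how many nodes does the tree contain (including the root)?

Node count: 7

1. q=(7,1) nearest=0 d=6 new=(4,1) → add node 1 parent=0 cost=3
2. q=(6,14) nearest=1 d=13 new=(6,4) → blocked by [6,8]×[1,5], reject
3. q=(3,3) nearest=1 d=2 new=(3,3) → add node 2 parent=1 cost=5
4. q=(7,11) nearest=2 d=8 new=(6,6) → add node 3 parent=2 cost=8
5. q=(5,7) nearest=3 d=1 new=(5,7) → add node 4 parent=3 cost=9
6. q=(0,7) nearest=2 d=4 new=(0,6) → add node 5 parent=2 cost=8
7. q=(2,15) nearest=4 d=8 new=(2,10) → blocked by [1,3]×[10,12], reject
8. q=(11,8) nearest=3 d=5 new=(9,8) → add node 6 parent=3 cost=11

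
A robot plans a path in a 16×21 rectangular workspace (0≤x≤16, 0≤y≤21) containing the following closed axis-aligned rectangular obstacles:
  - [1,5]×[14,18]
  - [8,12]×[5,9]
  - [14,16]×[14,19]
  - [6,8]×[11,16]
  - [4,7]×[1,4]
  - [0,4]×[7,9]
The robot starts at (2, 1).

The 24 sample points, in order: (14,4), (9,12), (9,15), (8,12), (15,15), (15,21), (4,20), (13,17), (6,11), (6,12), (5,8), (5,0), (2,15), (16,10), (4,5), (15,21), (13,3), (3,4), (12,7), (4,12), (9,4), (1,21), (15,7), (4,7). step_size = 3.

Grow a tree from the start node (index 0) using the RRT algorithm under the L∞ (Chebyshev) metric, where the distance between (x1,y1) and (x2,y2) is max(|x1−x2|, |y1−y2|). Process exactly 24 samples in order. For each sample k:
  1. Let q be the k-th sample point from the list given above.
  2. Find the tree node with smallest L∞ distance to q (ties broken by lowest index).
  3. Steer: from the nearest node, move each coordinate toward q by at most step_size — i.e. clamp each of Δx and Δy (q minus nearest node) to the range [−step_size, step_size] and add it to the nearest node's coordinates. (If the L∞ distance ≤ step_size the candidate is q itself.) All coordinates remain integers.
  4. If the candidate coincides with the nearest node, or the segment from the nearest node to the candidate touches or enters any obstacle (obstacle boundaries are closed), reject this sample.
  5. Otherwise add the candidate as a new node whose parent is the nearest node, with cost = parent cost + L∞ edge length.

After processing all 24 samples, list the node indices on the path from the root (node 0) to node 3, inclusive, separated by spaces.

Path: 0 2 3

1. q=(14,4) nearest=0 d=12 new=(5,4) → blocked by [4,7]×[1,4], reject
2. q=(9,12) nearest=0 d=11 new=(5,4) → blocked by [4,7]×[1,4], reject
3. q=(9,15) nearest=0 d=14 new=(5,4) → blocked by [4,7]×[1,4], reject
4. q=(8,12) nearest=0 d=11 new=(5,4) → blocked by [4,7]×[1,4], reject
5. q=(15,15) nearest=0 d=14 new=(5,4) → blocked by [4,7]×[1,4], reject
6. q=(15,21) nearest=0 d=20 new=(5,4) → blocked by [4,7]×[1,4], reject
7. q=(4,20) nearest=0 d=19 new=(4,4) → blocked by [4,7]×[1,4], reject
8. q=(13,17) nearest=0 d=16 new=(5,4) → blocked by [4,7]×[1,4], reject
9. q=(6,11) nearest=0 d=10 new=(5,4) → blocked by [4,7]×[1,4], reject
10. q=(6,12) nearest=0 d=11 new=(5,4) → blocked by [4,7]×[1,4], reject
11. q=(5,8) nearest=0 d=7 new=(5,4) → blocked by [4,7]×[1,4], reject
12. q=(5,0) nearest=0 d=3 new=(5,0) → add node 1 parent=0 cost=3
13. q=(2,15) nearest=0 d=14 new=(2,4) → add node 2 parent=0 cost=3
14. q=(16,10) nearest=1 d=11 new=(8,3) → blocked by [4,7]×[1,4], reject
15. q=(4,5) nearest=2 d=2 new=(4,5) → add node 3 parent=2 cost=5
16. q=(15,21) nearest=3 d=16 new=(7,8) → add node 4 parent=3 cost=8
17. q=(13,3) nearest=4 d=6 new=(10,5) → blocked by [8,12]×[5,9], reject
18. q=(3,4) nearest=2 d=1 new=(3,4) → add node 5 parent=2 cost=4
19. q=(12,7) nearest=4 d=5 new=(10,7) → blocked by [8,12]×[5,9], reject
20. q=(4,12) nearest=4 d=4 new=(4,11) → add node 6 parent=4 cost=11
21. q=(9,4) nearest=1 d=4 new=(8,3) → blocked by [4,7]×[1,4], reject
22. q=(1,21) nearest=6 d=10 new=(1,14) → blocked by [1,5]×[14,18], reject
23. q=(15,7) nearest=4 d=8 new=(10,7) → blocked by [8,12]×[5,9], reject
24. q=(4,7) nearest=3 d=2 new=(4,7) → blocked by [0,4]×[7,9], reject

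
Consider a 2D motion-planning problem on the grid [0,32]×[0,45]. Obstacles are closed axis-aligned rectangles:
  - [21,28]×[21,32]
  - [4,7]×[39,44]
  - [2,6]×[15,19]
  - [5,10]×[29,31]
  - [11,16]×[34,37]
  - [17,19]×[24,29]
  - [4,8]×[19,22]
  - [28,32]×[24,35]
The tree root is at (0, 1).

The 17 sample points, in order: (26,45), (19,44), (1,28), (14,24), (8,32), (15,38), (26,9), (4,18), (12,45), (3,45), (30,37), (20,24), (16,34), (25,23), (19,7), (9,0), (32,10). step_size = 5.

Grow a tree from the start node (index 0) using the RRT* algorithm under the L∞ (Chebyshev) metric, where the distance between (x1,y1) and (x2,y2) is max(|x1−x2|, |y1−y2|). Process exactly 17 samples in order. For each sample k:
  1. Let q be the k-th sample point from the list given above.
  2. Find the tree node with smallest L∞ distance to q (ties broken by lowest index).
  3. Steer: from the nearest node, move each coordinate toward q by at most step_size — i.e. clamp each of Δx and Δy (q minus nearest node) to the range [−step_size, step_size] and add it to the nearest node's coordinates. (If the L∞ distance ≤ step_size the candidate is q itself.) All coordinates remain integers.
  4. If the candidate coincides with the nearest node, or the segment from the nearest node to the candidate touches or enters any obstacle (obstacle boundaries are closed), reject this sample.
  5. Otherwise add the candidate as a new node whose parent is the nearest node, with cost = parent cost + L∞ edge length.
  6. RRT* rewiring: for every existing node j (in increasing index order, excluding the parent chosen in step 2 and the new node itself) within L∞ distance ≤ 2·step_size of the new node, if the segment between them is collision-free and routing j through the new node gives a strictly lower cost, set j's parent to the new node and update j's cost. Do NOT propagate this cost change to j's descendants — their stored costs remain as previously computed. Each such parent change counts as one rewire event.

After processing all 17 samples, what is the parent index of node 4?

Parent of node 4: 3

1. q=(26,45) nearest=0 d=44 new=(5,6) → add node 1 parent=0 cost=5
2. q=(19,44) nearest=1 d=38 new=(10,11) → add node 2 parent=1 cost=10
3. q=(1,28) nearest=2 d=17 new=(5,16) → blocked by [2,6]×[15,19], reject
4. q=(14,24) nearest=2 d=13 new=(14,16) → add node 3 parent=2 cost=15
5. q=(8,32) nearest=3 d=16 new=(9,21) → add node 4 parent=3 cost=20
6. q=(15,38) nearest=4 d=17 new=(14,26) → add node 5 parent=4 cost=25
7. q=(26,9) nearest=3 d=12 new=(19,11) → add node 6 parent=3 cost=20
8. q=(4,18) nearest=4 d=5 new=(4,18) → blocked by [2,6]×[15,19], reject
9. q=(12,45) nearest=5 d=19 new=(12,31) → add node 7 parent=5 cost=30
10. q=(3,45) nearest=7 d=14 new=(7,36) → add node 8 parent=7 cost=35
11. q=(30,37) nearest=5 d=16 new=(19,31) → blocked by [17,19]×[24,29], reject
12. q=(20,24) nearest=5 d=6 new=(19,24) → blocked by [17,19]×[24,29], reject
13. q=(16,34) nearest=7 d=4 new=(16,34) → blocked by [11,16]×[34,37], reject
14. q=(25,23) nearest=3 d=11 new=(19,21) → add node 9 parent=3 cost=20
15. q=(19,7) nearest=6 d=4 new=(19,7) → add node 10 parent=6 cost=24
16. q=(9,0) nearest=1 d=6 new=(9,1) → add node 11 parent=1 cost=10; rewire 10→11 (20<24)
17. q=(32,10) nearest=6 d=13 new=(24,10) → add node 12 parent=6 cost=25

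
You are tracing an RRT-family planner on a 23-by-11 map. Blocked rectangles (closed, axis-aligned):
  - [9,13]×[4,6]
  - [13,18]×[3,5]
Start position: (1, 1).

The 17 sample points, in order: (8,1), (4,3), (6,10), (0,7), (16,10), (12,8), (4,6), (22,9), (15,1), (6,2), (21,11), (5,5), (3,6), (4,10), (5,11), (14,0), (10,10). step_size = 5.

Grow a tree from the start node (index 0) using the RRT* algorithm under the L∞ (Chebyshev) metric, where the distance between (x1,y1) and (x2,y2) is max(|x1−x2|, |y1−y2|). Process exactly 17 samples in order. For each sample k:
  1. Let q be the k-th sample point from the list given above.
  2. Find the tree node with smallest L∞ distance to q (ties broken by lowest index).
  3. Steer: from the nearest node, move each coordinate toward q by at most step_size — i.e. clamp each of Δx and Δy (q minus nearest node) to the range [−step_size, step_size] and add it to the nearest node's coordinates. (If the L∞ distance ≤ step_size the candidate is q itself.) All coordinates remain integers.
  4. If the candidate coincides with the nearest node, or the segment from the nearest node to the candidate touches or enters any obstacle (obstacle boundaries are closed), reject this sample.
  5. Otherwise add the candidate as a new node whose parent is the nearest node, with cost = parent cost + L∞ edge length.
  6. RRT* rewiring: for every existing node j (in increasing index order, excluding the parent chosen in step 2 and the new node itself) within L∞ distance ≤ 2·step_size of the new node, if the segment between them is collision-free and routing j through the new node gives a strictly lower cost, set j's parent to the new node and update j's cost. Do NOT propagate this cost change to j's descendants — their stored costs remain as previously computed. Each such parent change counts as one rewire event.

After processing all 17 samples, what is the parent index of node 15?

Parent of node 15: 5

1. q=(8,1) nearest=0 d=7 new=(6,1) → add node 1 parent=0 cost=5
2. q=(4,3) nearest=1 d=2 new=(4,3) → add node 2 parent=1 cost=7
3. q=(6,10) nearest=2 d=7 new=(6,8) → add node 3 parent=2 cost=12
4. q=(0,7) nearest=2 d=4 new=(0,7) → add node 4 parent=2 cost=11
5. q=(16,10) nearest=1 d=10 new=(11,6) → blocked by [9,13]×[4,6], reject
6. q=(12,8) nearest=3 d=6 new=(11,8) → add node 5 parent=3 cost=17
7. q=(4,6) nearest=3 d=2 new=(4,6) → add node 6 parent=3 cost=14
8. q=(22,9) nearest=5 d=11 new=(16,9) → add node 7 parent=5 cost=22
9. q=(15,1) nearest=5 d=7 new=(15,3) → blocked by [9,13]×[4,6], reject
10. q=(6,2) nearest=1 d=1 new=(6,2) → add node 8 parent=1 cost=6; rewire 6→8 (10<14)
11. q=(21,11) nearest=7 d=5 new=(21,11) → add node 9 parent=7 cost=27
12. q=(5,5) nearest=6 d=1 new=(5,5) → add node 10 parent=6 cost=11
13. q=(3,6) nearest=6 d=1 new=(3,6) → add node 11 parent=6 cost=11
14. q=(4,10) nearest=3 d=2 new=(4,10) → add node 12 parent=3 cost=14
15. q=(5,11) nearest=12 d=1 new=(5,11) → add node 13 parent=12 cost=15
16. q=(14,0) nearest=1 d=8 new=(11,0) → add node 14 parent=1 cost=10
17. q=(10,10) nearest=5 d=2 new=(10,10) → add node 15 parent=5 cost=19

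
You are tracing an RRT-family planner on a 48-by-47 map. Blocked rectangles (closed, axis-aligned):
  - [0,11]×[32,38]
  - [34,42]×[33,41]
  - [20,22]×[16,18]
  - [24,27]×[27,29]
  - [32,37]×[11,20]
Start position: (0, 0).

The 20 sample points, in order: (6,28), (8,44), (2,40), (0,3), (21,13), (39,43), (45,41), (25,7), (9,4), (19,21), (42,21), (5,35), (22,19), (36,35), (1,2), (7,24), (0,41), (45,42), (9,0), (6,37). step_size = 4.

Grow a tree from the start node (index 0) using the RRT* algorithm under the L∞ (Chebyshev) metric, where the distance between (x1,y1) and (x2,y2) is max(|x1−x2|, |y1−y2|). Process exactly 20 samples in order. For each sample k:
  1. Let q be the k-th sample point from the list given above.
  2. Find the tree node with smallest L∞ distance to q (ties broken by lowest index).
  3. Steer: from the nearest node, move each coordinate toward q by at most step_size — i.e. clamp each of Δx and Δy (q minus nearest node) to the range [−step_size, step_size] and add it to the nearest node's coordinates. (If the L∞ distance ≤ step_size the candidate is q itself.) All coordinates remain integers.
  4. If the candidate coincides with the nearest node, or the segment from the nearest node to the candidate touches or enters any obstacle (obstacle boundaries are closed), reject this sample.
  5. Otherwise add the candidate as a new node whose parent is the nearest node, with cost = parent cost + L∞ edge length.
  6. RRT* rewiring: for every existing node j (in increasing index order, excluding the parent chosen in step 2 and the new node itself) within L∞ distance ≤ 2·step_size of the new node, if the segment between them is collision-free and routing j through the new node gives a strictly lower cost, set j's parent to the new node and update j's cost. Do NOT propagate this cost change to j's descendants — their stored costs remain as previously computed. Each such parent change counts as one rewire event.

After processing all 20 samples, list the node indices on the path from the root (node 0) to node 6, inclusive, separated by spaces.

Path: 0 1 2 5 6

1. q=(6,28) nearest=0 d=28 new=(4,4) → add node 1 parent=0 cost=4
2. q=(8,44) nearest=1 d=40 new=(8,8) → add node 2 parent=1 cost=8
3. q=(2,40) nearest=2 d=32 new=(4,12) → add node 3 parent=2 cost=12
4. q=(0,3) nearest=0 d=3 new=(0,3) → add node 4 parent=0 cost=3
5. q=(21,13) nearest=2 d=13 new=(12,12) → add node 5 parent=2 cost=12
6. q=(39,43) nearest=5 d=31 new=(16,16) → add node 6 parent=5 cost=16
7. q=(45,41) nearest=6 d=29 new=(20,20) → add node 7 parent=6 cost=20
8. q=(25,7) nearest=6 d=9 new=(20,12) → add node 8 parent=6 cost=20
9. q=(9,4) nearest=2 d=4 new=(9,4) → add node 9 parent=2 cost=12
10. q=(19,21) nearest=7 d=1 new=(19,21) → add node 10 parent=7 cost=21
11. q=(42,21) nearest=7 d=22 new=(24,21) → add node 11 parent=7 cost=24
12. q=(5,35) nearest=10 d=14 new=(15,25) → add node 12 parent=10 cost=25
13. q=(22,19) nearest=7 d=2 new=(22,19) → add node 13 parent=7 cost=22
14. q=(36,35) nearest=11 d=14 new=(28,25) → add node 14 parent=11 cost=28
15. q=(1,2) nearest=4 d=1 new=(1,2) → add node 15 parent=4 cost=4
16. q=(7,24) nearest=12 d=8 new=(11,24) → add node 16 parent=12 cost=29
17. q=(0,41) nearest=12 d=16 new=(11,29) → add node 17 parent=12 cost=29
18. q=(45,42) nearest=14 d=17 new=(32,29) → add node 18 parent=14 cost=32
19. q=(9,0) nearest=9 d=4 new=(9,0) → add node 19 parent=9 cost=16
20. q=(6,37) nearest=17 d=8 new=(7,33) → blocked by [0,11]×[32,38], reject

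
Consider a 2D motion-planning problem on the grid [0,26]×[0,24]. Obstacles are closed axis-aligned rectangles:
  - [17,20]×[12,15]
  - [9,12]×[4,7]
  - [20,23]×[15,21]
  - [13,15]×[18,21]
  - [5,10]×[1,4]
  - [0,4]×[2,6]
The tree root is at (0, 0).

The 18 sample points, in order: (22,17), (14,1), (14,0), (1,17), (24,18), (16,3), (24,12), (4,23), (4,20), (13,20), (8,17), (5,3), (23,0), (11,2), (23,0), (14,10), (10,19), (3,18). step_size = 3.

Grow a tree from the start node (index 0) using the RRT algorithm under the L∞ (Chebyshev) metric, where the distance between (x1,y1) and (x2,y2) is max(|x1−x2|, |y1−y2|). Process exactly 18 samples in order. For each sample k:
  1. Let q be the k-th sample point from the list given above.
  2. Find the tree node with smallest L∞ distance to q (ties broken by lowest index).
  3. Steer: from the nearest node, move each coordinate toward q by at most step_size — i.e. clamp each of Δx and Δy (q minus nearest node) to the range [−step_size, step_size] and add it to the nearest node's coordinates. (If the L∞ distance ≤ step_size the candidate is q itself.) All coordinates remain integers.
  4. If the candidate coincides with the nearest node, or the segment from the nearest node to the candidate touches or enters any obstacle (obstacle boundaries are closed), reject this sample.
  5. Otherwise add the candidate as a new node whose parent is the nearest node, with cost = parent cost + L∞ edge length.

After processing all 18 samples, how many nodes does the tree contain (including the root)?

1. q=(22,17) nearest=0 d=22 new=(3,3) → blocked by [0,4]×[2,6], reject
2. q=(14,1) nearest=0 d=14 new=(3,1) → add node 1 parent=0 cost=3
3. q=(14,0) nearest=1 d=11 new=(6,0) → add node 2 parent=1 cost=6
4. q=(1,17) nearest=1 d=16 new=(1,4) → blocked by [0,4]×[2,6], reject
5. q=(24,18) nearest=2 d=18 new=(9,3) → blocked by [5,10]×[1,4], reject
6. q=(16,3) nearest=2 d=10 new=(9,3) → blocked by [5,10]×[1,4], reject
7. q=(24,12) nearest=2 d=18 new=(9,3) → blocked by [5,10]×[1,4], reject
8. q=(4,23) nearest=1 d=22 new=(4,4) → blocked by [0,4]×[2,6], reject
9. q=(4,20) nearest=1 d=19 new=(4,4) → blocked by [0,4]×[2,6], reject
10. q=(13,20) nearest=1 d=19 new=(6,4) → blocked by [5,10]×[1,4], reject
11. q=(8,17) nearest=1 d=16 new=(6,4) → blocked by [5,10]×[1,4], reject
12. q=(5,3) nearest=1 d=2 new=(5,3) → blocked by [5,10]×[1,4], reject
13. q=(23,0) nearest=2 d=17 new=(9,0) → add node 3 parent=2 cost=9
14. q=(11,2) nearest=3 d=2 new=(11,2) → blocked by [5,10]×[1,4], reject
15. q=(23,0) nearest=3 d=14 new=(12,0) → add node 4 parent=3 cost=12
16. q=(14,10) nearest=2 d=10 new=(9,3) → blocked by [5,10]×[1,4], reject
17. q=(10,19) nearest=1 d=18 new=(6,4) → blocked by [5,10]×[1,4], reject
18. q=(3,18) nearest=1 d=17 new=(3,4) → blocked by [0,4]×[2,6], reject

Node count: 5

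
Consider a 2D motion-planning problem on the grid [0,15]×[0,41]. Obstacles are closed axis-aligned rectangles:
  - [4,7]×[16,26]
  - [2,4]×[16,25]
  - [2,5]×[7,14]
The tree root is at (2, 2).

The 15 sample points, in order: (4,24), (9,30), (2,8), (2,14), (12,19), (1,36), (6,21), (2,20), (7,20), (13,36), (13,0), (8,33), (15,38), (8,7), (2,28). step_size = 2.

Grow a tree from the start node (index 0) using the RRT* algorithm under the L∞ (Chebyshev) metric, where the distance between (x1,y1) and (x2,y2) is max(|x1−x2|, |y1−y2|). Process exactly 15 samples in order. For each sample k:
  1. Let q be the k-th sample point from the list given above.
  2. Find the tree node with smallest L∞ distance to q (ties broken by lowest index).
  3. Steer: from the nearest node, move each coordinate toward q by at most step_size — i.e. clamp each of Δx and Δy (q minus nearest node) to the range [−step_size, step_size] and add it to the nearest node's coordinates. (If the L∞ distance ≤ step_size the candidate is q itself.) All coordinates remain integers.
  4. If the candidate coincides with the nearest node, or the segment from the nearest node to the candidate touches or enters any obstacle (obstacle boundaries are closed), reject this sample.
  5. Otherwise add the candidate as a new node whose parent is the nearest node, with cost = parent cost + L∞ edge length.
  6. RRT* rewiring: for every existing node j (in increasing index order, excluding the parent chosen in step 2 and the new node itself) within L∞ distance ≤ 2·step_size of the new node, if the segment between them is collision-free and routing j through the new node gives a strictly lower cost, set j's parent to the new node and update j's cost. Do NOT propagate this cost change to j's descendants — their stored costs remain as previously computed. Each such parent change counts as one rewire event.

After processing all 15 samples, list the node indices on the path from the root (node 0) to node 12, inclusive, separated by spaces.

1. q=(4,24) nearest=0 d=22 new=(4,4) → add node 1 parent=0 cost=2
2. q=(9,30) nearest=1 d=26 new=(6,6) → add node 2 parent=1 cost=4
3. q=(2,8) nearest=1 d=4 new=(2,6) → add node 3 parent=1 cost=4
4. q=(2,14) nearest=2 d=8 new=(4,8) → blocked by [2,5]×[7,14], reject
5. q=(12,19) nearest=2 d=13 new=(8,8) → add node 4 parent=2 cost=6
6. q=(1,36) nearest=4 d=28 new=(6,10) → add node 5 parent=4 cost=8
7. q=(6,21) nearest=5 d=11 new=(6,12) → add node 6 parent=5 cost=10
8. q=(2,20) nearest=6 d=8 new=(4,14) → blocked by [2,5]×[7,14], reject
9. q=(7,20) nearest=6 d=8 new=(7,14) → add node 7 parent=6 cost=12
10. q=(13,36) nearest=7 d=22 new=(9,16) → add node 8 parent=7 cost=14
11. q=(13,0) nearest=2 d=7 new=(8,4) → add node 9 parent=2 cost=6
12. q=(8,33) nearest=8 d=17 new=(8,18) → add node 10 parent=8 cost=16
13. q=(15,38) nearest=10 d=20 new=(10,20) → add node 11 parent=10 cost=18
14. q=(8,7) nearest=4 d=1 new=(8,7) → add node 12 parent=4 cost=7
15. q=(2,28) nearest=11 d=8 new=(8,22) → add node 13 parent=11 cost=20

Path: 0 1 2 4 12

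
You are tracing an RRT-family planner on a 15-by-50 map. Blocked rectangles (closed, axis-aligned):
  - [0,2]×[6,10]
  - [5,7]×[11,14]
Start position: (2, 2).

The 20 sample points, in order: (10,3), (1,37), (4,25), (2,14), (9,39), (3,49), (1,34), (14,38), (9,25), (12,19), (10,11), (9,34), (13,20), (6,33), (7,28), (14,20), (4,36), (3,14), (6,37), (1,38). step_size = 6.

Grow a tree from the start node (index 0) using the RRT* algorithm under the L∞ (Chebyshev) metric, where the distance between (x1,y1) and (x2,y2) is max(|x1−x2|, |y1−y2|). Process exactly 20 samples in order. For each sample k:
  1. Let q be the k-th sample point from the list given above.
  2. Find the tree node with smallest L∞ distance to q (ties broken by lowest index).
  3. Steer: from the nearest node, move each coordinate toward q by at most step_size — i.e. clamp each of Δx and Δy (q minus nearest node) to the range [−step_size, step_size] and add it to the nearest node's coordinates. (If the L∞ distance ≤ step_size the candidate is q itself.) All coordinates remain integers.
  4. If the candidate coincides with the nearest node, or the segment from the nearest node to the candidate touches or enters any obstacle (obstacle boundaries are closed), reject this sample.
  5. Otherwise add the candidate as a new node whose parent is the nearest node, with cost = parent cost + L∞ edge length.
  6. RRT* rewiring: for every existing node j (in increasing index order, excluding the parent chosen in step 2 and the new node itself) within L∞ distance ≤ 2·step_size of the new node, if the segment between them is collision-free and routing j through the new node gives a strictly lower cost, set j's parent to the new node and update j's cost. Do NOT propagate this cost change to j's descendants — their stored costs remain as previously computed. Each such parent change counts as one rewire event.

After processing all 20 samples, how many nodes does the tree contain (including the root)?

Node count: 20

1. q=(10,3) nearest=0 d=8 new=(8,3) → add node 1 parent=0 cost=6
2. q=(1,37) nearest=1 d=34 new=(2,9) → blocked by [0,2]×[6,10], reject
3. q=(4,25) nearest=1 d=22 new=(4,9) → add node 2 parent=1 cost=12
4. q=(2,14) nearest=2 d=5 new=(2,14) → add node 3 parent=2 cost=17
5. q=(9,39) nearest=3 d=25 new=(8,20) → add node 4 parent=3 cost=23
6. q=(3,49) nearest=4 d=29 new=(3,26) → add node 5 parent=4 cost=29
7. q=(1,34) nearest=5 d=8 new=(1,32) → add node 6 parent=5 cost=35
8. q=(14,38) nearest=5 d=12 new=(9,32) → add node 7 parent=5 cost=35
9. q=(9,25) nearest=4 d=5 new=(9,25) → add node 8 parent=4 cost=28
10. q=(12,19) nearest=4 d=4 new=(12,19) → add node 9 parent=4 cost=27
11. q=(10,11) nearest=2 d=6 new=(10,11) → add node 10 parent=2 cost=18; rewire 9→10 (26<27)
12. q=(9,34) nearest=7 d=2 new=(9,34) → add node 11 parent=7 cost=37
13. q=(13,20) nearest=9 d=1 new=(13,20) → add node 12 parent=9 cost=27
14. q=(6,33) nearest=7 d=3 new=(6,33) → add node 13 parent=7 cost=38
15. q=(7,28) nearest=8 d=3 new=(7,28) → add node 14 parent=8 cost=31; rewire 13→14 (36<38)
16. q=(14,20) nearest=12 d=1 new=(14,20) → add node 15 parent=12 cost=28
17. q=(4,36) nearest=13 d=3 new=(4,36) → add node 16 parent=13 cost=39
18. q=(3,14) nearest=3 d=1 new=(3,14) → add node 17 parent=3 cost=18
19. q=(6,37) nearest=16 d=2 new=(6,37) → add node 18 parent=16 cost=41
20. q=(1,38) nearest=16 d=3 new=(1,38) → add node 19 parent=16 cost=42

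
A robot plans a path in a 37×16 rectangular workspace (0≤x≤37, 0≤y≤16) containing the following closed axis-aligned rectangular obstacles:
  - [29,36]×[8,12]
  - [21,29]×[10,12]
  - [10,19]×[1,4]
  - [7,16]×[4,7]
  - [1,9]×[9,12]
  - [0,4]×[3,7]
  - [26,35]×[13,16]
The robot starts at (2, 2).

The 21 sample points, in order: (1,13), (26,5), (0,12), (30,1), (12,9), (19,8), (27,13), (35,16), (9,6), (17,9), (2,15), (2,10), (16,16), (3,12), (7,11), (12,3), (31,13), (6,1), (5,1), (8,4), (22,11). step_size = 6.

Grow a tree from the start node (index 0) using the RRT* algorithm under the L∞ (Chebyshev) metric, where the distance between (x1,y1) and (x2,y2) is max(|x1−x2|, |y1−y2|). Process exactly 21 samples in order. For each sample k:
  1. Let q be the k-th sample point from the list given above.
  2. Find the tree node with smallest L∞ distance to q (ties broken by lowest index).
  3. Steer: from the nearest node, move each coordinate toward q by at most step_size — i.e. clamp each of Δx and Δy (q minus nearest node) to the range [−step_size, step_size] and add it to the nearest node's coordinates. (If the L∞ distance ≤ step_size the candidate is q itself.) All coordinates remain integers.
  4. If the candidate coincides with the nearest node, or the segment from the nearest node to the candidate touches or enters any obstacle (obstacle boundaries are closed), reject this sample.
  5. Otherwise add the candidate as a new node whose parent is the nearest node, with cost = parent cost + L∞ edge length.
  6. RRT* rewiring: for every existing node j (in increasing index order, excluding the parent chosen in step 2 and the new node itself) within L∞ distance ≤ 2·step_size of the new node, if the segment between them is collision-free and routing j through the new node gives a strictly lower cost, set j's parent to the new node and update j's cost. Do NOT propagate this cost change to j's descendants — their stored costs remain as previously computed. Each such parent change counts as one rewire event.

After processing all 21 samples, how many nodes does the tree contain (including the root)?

Node count: 4

1. q=(1,13) nearest=0 d=11 new=(1,8) → blocked by [0,4]×[3,7], reject
2. q=(26,5) nearest=0 d=24 new=(8,5) → blocked by [7,16]×[4,7], reject
3. q=(0,12) nearest=0 d=10 new=(0,8) → blocked by [0,4]×[3,7], reject
4. q=(30,1) nearest=0 d=28 new=(8,1) → add node 1 parent=0 cost=6
5. q=(12,9) nearest=1 d=8 new=(12,7) → blocked by [10,19]×[1,4], reject
6. q=(19,8) nearest=1 d=11 new=(14,7) → blocked by [10,19]×[1,4], reject
7. q=(27,13) nearest=1 d=19 new=(14,7) → blocked by [10,19]×[1,4], reject
8. q=(35,16) nearest=1 d=27 new=(14,7) → blocked by [10,19]×[1,4], reject
9. q=(9,6) nearest=1 d=5 new=(9,6) → blocked by [7,16]×[4,7], reject
10. q=(17,9) nearest=1 d=9 new=(14,7) → blocked by [10,19]×[1,4], reject
11. q=(2,15) nearest=0 d=13 new=(2,8) → blocked by [0,4]×[3,7], reject
12. q=(2,10) nearest=0 d=8 new=(2,8) → blocked by [0,4]×[3,7], reject
13. q=(16,16) nearest=0 d=14 new=(8,8) → blocked by [7,16]×[4,7], reject
14. q=(3,12) nearest=0 d=10 new=(3,8) → blocked by [0,4]×[3,7], reject
15. q=(7,11) nearest=0 d=9 new=(7,8) → blocked by [0,4]×[3,7], reject
16. q=(12,3) nearest=1 d=4 new=(12,3) → blocked by [10,19]×[1,4], reject
17. q=(31,13) nearest=1 d=23 new=(14,7) → blocked by [10,19]×[1,4], reject
18. q=(6,1) nearest=1 d=2 new=(6,1) → add node 2 parent=1 cost=8
19. q=(5,1) nearest=2 d=1 new=(5,1) → add node 3 parent=2 cost=9
20. q=(8,4) nearest=1 d=3 new=(8,4) → blocked by [7,16]×[4,7], reject
21. q=(22,11) nearest=1 d=14 new=(14,7) → blocked by [10,19]×[1,4], reject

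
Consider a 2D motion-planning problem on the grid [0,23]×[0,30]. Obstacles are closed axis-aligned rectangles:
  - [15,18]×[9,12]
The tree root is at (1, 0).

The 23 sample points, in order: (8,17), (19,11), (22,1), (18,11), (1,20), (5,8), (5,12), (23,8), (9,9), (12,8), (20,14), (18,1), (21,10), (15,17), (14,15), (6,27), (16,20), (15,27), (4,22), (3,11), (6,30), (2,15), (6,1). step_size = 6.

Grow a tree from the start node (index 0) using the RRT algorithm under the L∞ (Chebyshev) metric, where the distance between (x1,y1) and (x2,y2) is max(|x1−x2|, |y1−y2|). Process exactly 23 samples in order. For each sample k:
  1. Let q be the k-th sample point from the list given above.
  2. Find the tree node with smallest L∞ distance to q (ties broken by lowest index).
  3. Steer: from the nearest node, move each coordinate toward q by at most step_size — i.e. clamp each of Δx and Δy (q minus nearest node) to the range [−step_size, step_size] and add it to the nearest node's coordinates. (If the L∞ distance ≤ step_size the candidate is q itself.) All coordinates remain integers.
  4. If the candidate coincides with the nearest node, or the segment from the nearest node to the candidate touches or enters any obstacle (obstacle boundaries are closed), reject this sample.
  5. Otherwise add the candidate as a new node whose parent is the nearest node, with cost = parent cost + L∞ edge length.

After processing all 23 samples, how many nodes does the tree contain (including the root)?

1. q=(8,17) nearest=0 d=17 new=(7,6) → add node 1 parent=0 cost=6
2. q=(19,11) nearest=1 d=12 new=(13,11) → add node 2 parent=1 cost=12
3. q=(22,1) nearest=2 d=10 new=(19,5) → blocked by [15,18]×[9,12], reject
4. q=(18,11) nearest=2 d=5 new=(18,11) → blocked by [15,18]×[9,12], reject
5. q=(1,20) nearest=2 d=12 new=(7,17) → add node 3 parent=2 cost=18
6. q=(5,8) nearest=1 d=2 new=(5,8) → add node 4 parent=1 cost=8
7. q=(5,12) nearest=4 d=4 new=(5,12) → add node 5 parent=4 cost=12
8. q=(23,8) nearest=2 d=10 new=(19,8) → blocked by [15,18]×[9,12], reject
9. q=(9,9) nearest=1 d=3 new=(9,9) → add node 6 parent=1 cost=9
10. q=(12,8) nearest=2 d=3 new=(12,8) → add node 7 parent=2 cost=15
11. q=(20,14) nearest=2 d=7 new=(19,14) → blocked by [15,18]×[9,12], reject
12. q=(18,1) nearest=7 d=7 new=(18,2) → add node 8 parent=7 cost=21
13. q=(21,10) nearest=2 d=8 new=(19,10) → blocked by [15,18]×[9,12], reject
14. q=(15,17) nearest=2 d=6 new=(15,17) → add node 9 parent=2 cost=18
15. q=(14,15) nearest=9 d=2 new=(14,15) → add node 10 parent=9 cost=20
16. q=(6,27) nearest=3 d=10 new=(6,23) → add node 11 parent=3 cost=24
17. q=(16,20) nearest=9 d=3 new=(16,20) → add node 12 parent=9 cost=21
18. q=(15,27) nearest=12 d=7 new=(15,26) → add node 13 parent=12 cost=27
19. q=(4,22) nearest=11 d=2 new=(4,22) → add node 14 parent=11 cost=26
20. q=(3,11) nearest=5 d=2 new=(3,11) → add node 15 parent=5 cost=14
21. q=(6,30) nearest=11 d=7 new=(6,29) → add node 16 parent=11 cost=30
22. q=(2,15) nearest=5 d=3 new=(2,15) → add node 17 parent=5 cost=15
23. q=(6,1) nearest=0 d=5 new=(6,1) → add node 18 parent=0 cost=5

Node count: 19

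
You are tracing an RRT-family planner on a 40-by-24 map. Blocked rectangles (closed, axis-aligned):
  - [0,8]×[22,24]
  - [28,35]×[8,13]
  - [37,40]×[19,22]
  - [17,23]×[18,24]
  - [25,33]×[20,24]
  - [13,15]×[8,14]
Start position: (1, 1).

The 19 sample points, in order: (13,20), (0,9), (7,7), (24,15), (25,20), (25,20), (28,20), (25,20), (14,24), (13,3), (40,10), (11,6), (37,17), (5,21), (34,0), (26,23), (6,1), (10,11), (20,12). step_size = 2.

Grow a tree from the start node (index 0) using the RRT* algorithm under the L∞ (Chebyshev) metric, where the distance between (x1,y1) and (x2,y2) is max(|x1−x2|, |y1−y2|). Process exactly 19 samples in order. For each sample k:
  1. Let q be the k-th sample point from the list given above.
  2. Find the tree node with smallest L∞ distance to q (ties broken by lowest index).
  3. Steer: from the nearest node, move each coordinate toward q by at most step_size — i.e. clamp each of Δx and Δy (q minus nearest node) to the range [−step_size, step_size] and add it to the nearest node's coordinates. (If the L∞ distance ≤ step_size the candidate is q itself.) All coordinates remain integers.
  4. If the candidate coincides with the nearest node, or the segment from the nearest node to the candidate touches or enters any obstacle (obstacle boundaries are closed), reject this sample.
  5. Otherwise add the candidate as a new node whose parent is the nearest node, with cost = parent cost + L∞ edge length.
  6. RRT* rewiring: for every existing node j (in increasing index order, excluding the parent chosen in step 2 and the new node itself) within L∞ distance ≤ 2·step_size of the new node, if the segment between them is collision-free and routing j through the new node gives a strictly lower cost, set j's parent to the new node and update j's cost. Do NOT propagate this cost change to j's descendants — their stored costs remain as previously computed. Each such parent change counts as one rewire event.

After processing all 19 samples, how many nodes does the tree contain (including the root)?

Node count: 12

1. q=(13,20) nearest=0 d=19 new=(3,3) → add node 1 parent=0 cost=2
2. q=(0,9) nearest=1 d=6 new=(1,5) → add node 2 parent=1 cost=4
3. q=(7,7) nearest=1 d=4 new=(5,5) → add node 3 parent=1 cost=4
4. q=(24,15) nearest=3 d=19 new=(7,7) → add node 4 parent=3 cost=6
5. q=(25,20) nearest=4 d=18 new=(9,9) → add node 5 parent=4 cost=8
6. q=(25,20) nearest=5 d=16 new=(11,11) → add node 6 parent=5 cost=10
7. q=(28,20) nearest=6 d=17 new=(13,13) → blocked by [13,15]×[8,14], reject
8. q=(25,20) nearest=6 d=14 new=(13,13) → blocked by [13,15]×[8,14], reject
9. q=(14,24) nearest=6 d=13 new=(13,13) → blocked by [13,15]×[8,14], reject
10. q=(13,3) nearest=4 d=6 new=(9,5) → add node 7 parent=4 cost=8
11. q=(40,10) nearest=6 d=29 new=(13,10) → blocked by [13,15]×[8,14], reject
12. q=(11,6) nearest=7 d=2 new=(11,6) → add node 8 parent=7 cost=10
13. q=(37,17) nearest=6 d=26 new=(13,13) → blocked by [13,15]×[8,14], reject
14. q=(5,21) nearest=6 d=10 new=(9,13) → add node 9 parent=6 cost=12
15. q=(34,0) nearest=6 d=23 new=(13,9) → blocked by [13,15]×[8,14], reject
16. q=(26,23) nearest=6 d=15 new=(13,13) → blocked by [13,15]×[8,14], reject
17. q=(6,1) nearest=1 d=3 new=(5,1) → add node 10 parent=1 cost=4
18. q=(10,11) nearest=6 d=1 new=(10,11) → add node 11 parent=6 cost=11
19. q=(20,12) nearest=6 d=9 new=(13,12) → blocked by [13,15]×[8,14], reject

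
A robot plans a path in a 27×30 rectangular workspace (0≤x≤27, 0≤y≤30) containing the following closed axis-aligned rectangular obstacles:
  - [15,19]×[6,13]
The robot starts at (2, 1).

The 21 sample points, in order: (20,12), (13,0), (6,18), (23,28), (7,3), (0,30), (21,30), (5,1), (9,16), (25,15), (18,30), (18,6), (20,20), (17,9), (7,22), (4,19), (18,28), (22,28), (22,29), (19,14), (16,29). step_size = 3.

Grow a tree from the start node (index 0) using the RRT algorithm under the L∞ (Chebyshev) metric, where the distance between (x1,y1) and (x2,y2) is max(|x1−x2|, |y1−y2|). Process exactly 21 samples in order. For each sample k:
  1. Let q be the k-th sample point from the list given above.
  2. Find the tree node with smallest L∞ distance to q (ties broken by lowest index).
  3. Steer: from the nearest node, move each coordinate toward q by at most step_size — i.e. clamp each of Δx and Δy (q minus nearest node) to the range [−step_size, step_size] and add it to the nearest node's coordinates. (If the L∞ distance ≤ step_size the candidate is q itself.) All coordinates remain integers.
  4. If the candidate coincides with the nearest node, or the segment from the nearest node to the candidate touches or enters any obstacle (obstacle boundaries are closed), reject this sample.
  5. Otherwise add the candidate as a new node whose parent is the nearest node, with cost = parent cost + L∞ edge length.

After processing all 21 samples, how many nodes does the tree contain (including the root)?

1. q=(20,12) nearest=0 d=18 new=(5,4) → add node 1 parent=0 cost=3
2. q=(13,0) nearest=1 d=8 new=(8,1) → add node 2 parent=1 cost=6
3. q=(6,18) nearest=1 d=14 new=(6,7) → add node 3 parent=1 cost=6
4. q=(23,28) nearest=3 d=21 new=(9,10) → add node 4 parent=3 cost=9
5. q=(7,3) nearest=1 d=2 new=(7,3) → add node 5 parent=1 cost=5
6. q=(0,30) nearest=4 d=20 new=(6,13) → add node 6 parent=4 cost=12
7. q=(21,30) nearest=6 d=17 new=(9,16) → add node 7 parent=6 cost=15
8. q=(5,1) nearest=5 d=2 new=(5,1) → add node 8 parent=5 cost=7
9. q=(9,16) nearest=7 d=0 → coincident, reject
10. q=(25,15) nearest=4 d=16 new=(12,13) → add node 9 parent=4 cost=12
11. q=(18,30) nearest=7 d=14 new=(12,19) → add node 10 parent=7 cost=18
12. q=(18,6) nearest=9 d=7 new=(15,10) → blocked by [15,19]×[6,13], reject
13. q=(20,20) nearest=9 d=8 new=(15,16) → add node 11 parent=9 cost=15
14. q=(17,9) nearest=9 d=5 new=(15,10) → blocked by [15,19]×[6,13], reject
15. q=(7,22) nearest=10 d=5 new=(9,22) → add node 12 parent=10 cost=21
16. q=(4,19) nearest=7 d=5 new=(6,19) → add node 13 parent=7 cost=18
17. q=(18,28) nearest=10 d=9 new=(15,22) → add node 14 parent=10 cost=21
18. q=(22,28) nearest=14 d=7 new=(18,25) → add node 15 parent=14 cost=24
19. q=(22,29) nearest=15 d=4 new=(21,28) → add node 16 parent=15 cost=27
20. q=(19,14) nearest=11 d=4 new=(18,14) → add node 17 parent=11 cost=18
21. q=(16,29) nearest=15 d=4 new=(16,28) → add node 18 parent=15 cost=27

Node count: 19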